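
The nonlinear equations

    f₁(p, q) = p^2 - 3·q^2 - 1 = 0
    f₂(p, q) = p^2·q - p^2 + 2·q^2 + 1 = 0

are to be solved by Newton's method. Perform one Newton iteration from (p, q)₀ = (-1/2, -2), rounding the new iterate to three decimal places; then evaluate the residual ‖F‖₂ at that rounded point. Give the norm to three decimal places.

4.069

At (-1/2, -2): F = (-12.750, 8.250).
Jacobian J = [[2·p, -6·q], [2·p·q - 2·p, p^2 + 4·q]].
At the point, J = [[-1.000, 12.000], [3.000, -7.750]] (det J = -28.250).
Solving J·Δ = −F gives Δ = (-0.007, 1.062).
Then the next iterate is (p, q)₁ = (-0.507, -0.938).
Re-evaluating at (-0.507, -0.938): F = (-3.38248, 2.26153), so ‖F‖₂ = 4.069.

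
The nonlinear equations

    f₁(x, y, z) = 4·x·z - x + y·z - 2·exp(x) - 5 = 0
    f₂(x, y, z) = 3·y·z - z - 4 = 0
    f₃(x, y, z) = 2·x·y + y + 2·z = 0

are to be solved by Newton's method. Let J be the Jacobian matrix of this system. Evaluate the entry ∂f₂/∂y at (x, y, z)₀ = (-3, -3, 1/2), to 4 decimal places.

1.5000

∂f₂/∂y = 3·z.
At (-3, -3, 1/2) this is 1.5000.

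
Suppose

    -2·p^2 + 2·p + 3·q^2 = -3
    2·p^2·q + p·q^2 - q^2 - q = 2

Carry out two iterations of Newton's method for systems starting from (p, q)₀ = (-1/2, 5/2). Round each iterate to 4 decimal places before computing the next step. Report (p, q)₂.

(0.5279, -0.1554)

At (-1/2, 5/2): F = (20.2500, -12.6250).
Jacobian J = [[-4·p + 2, 6·q], [4·p·q + q^2, 2·p^2 + 2·p·q - 2·q - 1]].
At the point, J = [[4.0000, 15.0000], [1.2500, -8.0000]] (det J = -50.7500).
Solving J·Δ = −F gives Δ = (0.5394, -1.4938).
Then the next iterate is (p, q)₁ = (0.0394, 1.0062).
Round to (0.0394, 1.0062) and repeat: F = (6.113011, -3.975624), J = [[1.8424, 6.0372], [1.171016, -2.930007]].
Δ = (0.4885, -1.1616), so (p, q)₂ = (0.5279, -0.1554).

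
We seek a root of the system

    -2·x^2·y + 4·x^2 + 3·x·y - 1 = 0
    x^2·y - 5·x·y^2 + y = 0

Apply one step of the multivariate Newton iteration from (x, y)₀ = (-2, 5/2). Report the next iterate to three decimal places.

(-1.091, 1.818)

At (-2, 5/2): F = (-20.000, 75.000).
Jacobian J = [[-4·x·y + 8·x + 3·y, -2·x^2 + 3·x], [2·x·y - 5·y^2, x^2 - 10·x·y + 1]].
At the point, J = [[11.500, -14.000], [-41.250, 55.000]] (det J = 55.000).
Solving J·Δ = −F gives Δ = (0.909, -0.682).
Then the next iterate is (x, y)₁ = (-1.091, 1.818).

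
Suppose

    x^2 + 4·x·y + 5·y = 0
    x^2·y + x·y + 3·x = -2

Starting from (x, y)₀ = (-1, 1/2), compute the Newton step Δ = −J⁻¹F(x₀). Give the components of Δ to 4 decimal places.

(0.4000, -1.5000)

At (-1, 1/2): F = (1.5000, -1.0000).
Jacobian J = [[2·x + 4·y, 4·x + 5], [2·x·y + y + 3, x^2 + x]].
At the point, J = [[0.0000, 1.0000], [2.5000, 0.0000]] (det J = -2.5000).
Solving J·Δ = −F gives Δ = (0.4000, -1.5000).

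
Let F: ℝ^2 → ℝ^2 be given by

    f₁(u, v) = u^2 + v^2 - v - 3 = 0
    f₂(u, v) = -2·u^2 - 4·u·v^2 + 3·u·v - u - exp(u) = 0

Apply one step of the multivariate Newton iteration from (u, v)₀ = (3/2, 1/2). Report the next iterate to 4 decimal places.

At (3/2, 1/2): F = (-1.0000, -9.731689).
Jacobian J = [[2·u, 2·v - 1], [-4·u - 4·v^2 + 3·v - exp(u) - 1, -8·u·v + 3·u]].
At the point, J = [[3.0000, 0.0000], [-10.981689, -1.5000]] (det J = -4.5000).
Solving J·Δ = −F gives Δ = (0.3333, -8.9282).
Then the next iterate is (u, v)₁ = (1.8333, -8.4282).

(1.8333, -8.4282)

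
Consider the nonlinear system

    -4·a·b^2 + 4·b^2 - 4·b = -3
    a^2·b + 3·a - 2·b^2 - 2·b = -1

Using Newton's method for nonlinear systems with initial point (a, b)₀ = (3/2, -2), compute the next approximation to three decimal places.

(1.806, -1.525)

At (3/2, -2): F = (3.000, -3.000).
Jacobian J = [[-4·b^2, -8·a·b + 8·b - 4], [2·a·b + 3, a^2 - 4·b - 2]].
At the point, J = [[-16.000, 4.000], [-3.000, 8.250]] (det J = -120.000).
Solving J·Δ = −F gives Δ = (0.306, 0.475).
Then the next iterate is (a, b)₁ = (1.806, -1.525).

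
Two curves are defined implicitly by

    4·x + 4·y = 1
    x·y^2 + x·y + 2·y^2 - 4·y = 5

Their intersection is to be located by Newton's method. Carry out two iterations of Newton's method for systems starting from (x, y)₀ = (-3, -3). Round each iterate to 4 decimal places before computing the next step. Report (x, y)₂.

At (-3, -3): F = (-25.0000, 7.0000).
Jacobian J = [[4, 4], [y^2 + y, 2·x·y + x + 4·y - 4]].
At the point, J = [[4.0000, 4.0000], [6.0000, -1.0000]] (det J = -28.0000).
Solving J·Δ = −F gives Δ = (-0.1071, 6.3571).
Then the next iterate is (x, y)₁ = (-3.1071, 3.3571).
Round to (-3.1071, 3.3571) and repeat: F = (0.0000, -41.336396), J = [[4.0000, 4.0000], [14.627220, -14.540391]].
Δ = (1.4172, -1.4172), so (x, y)₂ = (-1.6899, 1.9399).

(-1.6899, 1.9399)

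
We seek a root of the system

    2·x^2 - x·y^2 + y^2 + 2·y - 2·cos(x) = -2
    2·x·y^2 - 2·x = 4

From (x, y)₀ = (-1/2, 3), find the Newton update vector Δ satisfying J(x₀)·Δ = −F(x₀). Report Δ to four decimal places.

At (-1/2, 3): F = (20.244835, -12.0000).
Jacobian J = [[4·x - y^2 + 2·sin(x), -2·x·y + 2·y + 2], [2·y^2 - 2, 4·x·y]].
At the point, J = [[-11.958851, 11.0000], [16.0000, -6.0000]] (det J = -104.246894).
Solving J·Δ = −F gives Δ = (0.1010, -1.7306).

(0.1010, -1.7306)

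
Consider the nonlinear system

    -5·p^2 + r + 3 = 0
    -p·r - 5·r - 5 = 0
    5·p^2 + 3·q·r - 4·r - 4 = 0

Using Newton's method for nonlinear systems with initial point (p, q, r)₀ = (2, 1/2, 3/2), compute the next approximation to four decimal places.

(1.1237, 0.5467, -0.5265)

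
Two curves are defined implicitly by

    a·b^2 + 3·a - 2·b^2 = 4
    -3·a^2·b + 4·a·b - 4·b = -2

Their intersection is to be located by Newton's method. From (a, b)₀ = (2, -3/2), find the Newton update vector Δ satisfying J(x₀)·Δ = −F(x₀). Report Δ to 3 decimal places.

(-0.381, 1.179)

At (2, -3/2): F = (2.000, 14.000).
Jacobian J = [[b^2 + 3, 2·a·b - 4·b], [-6·a·b + 4·b, -3·a^2 + 4·a - 4]].
At the point, J = [[5.250, 0.000], [12.000, -8.000]] (det J = -42.000).
Solving J·Δ = −F gives Δ = (-0.381, 1.179).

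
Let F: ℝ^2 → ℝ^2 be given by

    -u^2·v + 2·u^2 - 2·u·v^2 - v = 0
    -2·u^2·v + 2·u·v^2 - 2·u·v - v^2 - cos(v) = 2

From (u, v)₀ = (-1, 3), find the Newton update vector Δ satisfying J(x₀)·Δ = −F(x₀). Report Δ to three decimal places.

(-0.658, -2.452)

At (-1, 3): F = (14.000, -28.01001).
Jacobian J = [[-2·u·v + 4·u - 2·v^2, -u^2 - 4·u·v - 1], [-4·u·v + 2·v^2 - 2·v, -2·u^2 + 4·u·v - 2·u - 2·v + sin(v)]].
At the point, J = [[-16.000, 10.000], [24.000, -17.85888]] (det J = 45.74208).
Solving J·Δ = −F gives Δ = (-0.658, -2.452).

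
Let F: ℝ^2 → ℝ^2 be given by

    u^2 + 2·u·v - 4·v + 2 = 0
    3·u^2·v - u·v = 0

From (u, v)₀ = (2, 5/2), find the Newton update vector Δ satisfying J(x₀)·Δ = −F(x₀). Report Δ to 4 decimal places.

(-0.6667, -0.6667)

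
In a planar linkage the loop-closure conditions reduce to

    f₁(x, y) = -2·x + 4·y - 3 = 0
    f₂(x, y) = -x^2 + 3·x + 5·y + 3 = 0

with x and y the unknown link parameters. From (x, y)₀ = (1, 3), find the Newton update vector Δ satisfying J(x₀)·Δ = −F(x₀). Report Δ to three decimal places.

At (1, 3): F = (7.000, 20.000).
Jacobian J = [[-2, 4], [-2·x + 3, 5]].
At the point, J = [[-2.000, 4.000], [1.000, 5.000]] (det J = -14.000).
Solving J·Δ = −F gives Δ = (-3.214, -3.357).

(-3.214, -3.357)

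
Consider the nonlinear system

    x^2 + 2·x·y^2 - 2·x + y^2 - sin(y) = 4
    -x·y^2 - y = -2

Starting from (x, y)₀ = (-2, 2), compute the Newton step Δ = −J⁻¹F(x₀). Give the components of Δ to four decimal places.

At (-2, 2): F = (-8.909297, 8.0000).
Jacobian J = [[2·x + 2·y^2 - 2, 4·x·y + 2·y - cos(y)], [-y^2, -2·x·y - 1]].
At the point, J = [[2.0000, -11.583853], [-4.0000, 7.0000]] (det J = -32.335413).
Solving J·Δ = −F gives Δ = (0.9372, -0.6073).

(0.9372, -0.6073)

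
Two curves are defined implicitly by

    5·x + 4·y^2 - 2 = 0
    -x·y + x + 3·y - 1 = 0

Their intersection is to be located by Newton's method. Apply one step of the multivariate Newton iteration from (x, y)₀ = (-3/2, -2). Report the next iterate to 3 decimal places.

(0.695, -0.908)

At (-3/2, -2): F = (6.500, -11.500).
Jacobian J = [[5, 8·y], [-y + 1, -x + 3]].
At the point, J = [[5.000, -16.000], [3.000, 4.500]] (det J = 70.500).
Solving J·Δ = −F gives Δ = (2.195, 1.092).
Then the next iterate is (x, y)₁ = (0.695, -0.908).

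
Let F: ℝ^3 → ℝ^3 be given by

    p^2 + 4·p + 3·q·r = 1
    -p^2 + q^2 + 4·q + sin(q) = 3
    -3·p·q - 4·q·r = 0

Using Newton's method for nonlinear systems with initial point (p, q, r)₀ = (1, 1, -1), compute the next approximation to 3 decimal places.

(0.222, 0.480, -0.296)

At (1, 1, -1): F = (1.000, 1.84147, 1.000).
Jacobian J = [[2·p + 4, 3·r, 3·q], [-2·p, 2·q + cos(q) + 4, 0], [-3·q, -3·p - 4·r, -4·q]].
At the point, J = [[6.000, -3.000, 3.000], [-2.000, 6.54030, 0.000], [-3.000, 1.000, -4.000]] (det J = -80.10453).
Solving J·Δ = −F gives Δ = (-0.778, -0.520, 0.704).
Then the next iterate is (p, q, r)₁ = (0.222, 0.480, -0.296).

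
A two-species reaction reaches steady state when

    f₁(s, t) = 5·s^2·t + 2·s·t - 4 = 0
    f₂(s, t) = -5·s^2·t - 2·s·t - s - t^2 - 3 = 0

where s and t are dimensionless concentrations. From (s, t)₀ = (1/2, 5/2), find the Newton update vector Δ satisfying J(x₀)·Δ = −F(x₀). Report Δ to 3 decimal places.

(0.268, -2.804)

At (1/2, 5/2): F = (1.625, -15.375).
Jacobian J = [[10·s·t + 2·t, 5·s^2 + 2·s], [-10·s·t - 2·t - 1, -5·s^2 - 2·s - 2·t]].
At the point, J = [[17.500, 2.250], [-18.500, -7.250]] (det J = -85.250).
Solving J·Δ = −F gives Δ = (0.268, -2.804).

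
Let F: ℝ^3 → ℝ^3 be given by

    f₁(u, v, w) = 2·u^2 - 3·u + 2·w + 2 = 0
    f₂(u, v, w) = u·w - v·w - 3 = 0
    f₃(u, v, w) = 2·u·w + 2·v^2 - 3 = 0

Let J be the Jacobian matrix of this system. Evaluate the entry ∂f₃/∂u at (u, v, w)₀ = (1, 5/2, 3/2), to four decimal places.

∂f₃/∂u = 2·w.
At (1, 5/2, 3/2) this is 3.0000.

3.0000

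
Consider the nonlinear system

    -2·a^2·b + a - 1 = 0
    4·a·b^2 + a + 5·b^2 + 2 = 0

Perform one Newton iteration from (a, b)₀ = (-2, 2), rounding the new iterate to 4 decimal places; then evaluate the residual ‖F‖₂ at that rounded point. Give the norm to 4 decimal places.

68.9547

At (-2, 2): F = (-19.0000, -12.0000).
Jacobian J = [[-4·a·b + 1, -2·a^2], [4·b^2 + 1, 8·a·b + 10·b]].
At the point, J = [[17.0000, -8.0000], [17.0000, -12.0000]] (det J = -68.0000).
Solving J·Δ = −F gives Δ = (1.9412, 1.7500).
Then the next iterate is (a, b)₁ = (-0.0588, 3.7500).
Re-evaluating at (-0.0588, 3.7500): F = (-1.084731, 68.9462), so ‖F‖₂ = 68.9547.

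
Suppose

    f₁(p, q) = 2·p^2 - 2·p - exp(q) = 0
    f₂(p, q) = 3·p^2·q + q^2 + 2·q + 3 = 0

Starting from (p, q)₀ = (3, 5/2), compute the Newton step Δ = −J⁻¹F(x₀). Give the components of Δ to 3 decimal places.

At (3, 5/2): F = (-0.18249, 81.750).
Jacobian J = [[4·p - 2, -exp(q)], [6·p·q, 3·p^2 + 2·q + 2]].
At the point, J = [[10.000, -12.18249], [45.000, 34.000]] (det J = 888.21223).
Solving J·Δ = −F gives Δ = (-1.114, -0.930).

(-1.114, -0.930)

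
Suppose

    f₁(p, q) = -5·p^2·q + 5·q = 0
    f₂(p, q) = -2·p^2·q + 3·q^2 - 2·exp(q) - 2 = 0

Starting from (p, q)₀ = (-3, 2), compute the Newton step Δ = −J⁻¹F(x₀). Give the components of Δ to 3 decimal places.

At (-3, 2): F = (-80.000, -40.77811).
Jacobian J = [[-10·p·q, -5·p^2 + 5], [-4·p·q, -2·p^2 + 6·q - 2·exp(q)]].
At the point, J = [[60.000, -40.000], [24.000, -20.77811]] (det J = -286.68673).
Solving J·Δ = −F gives Δ = (0.109, -1.837).

(0.109, -1.837)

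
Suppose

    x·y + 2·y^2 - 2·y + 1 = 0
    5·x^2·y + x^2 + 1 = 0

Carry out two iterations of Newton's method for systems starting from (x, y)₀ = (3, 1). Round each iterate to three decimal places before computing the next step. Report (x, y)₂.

(3.140, -0.636)

At (3, 1): F = (4.000, 55.000).
Jacobian J = [[y, x + 4·y - 2], [10·x·y + 2·x, 5·x^2]].
At the point, J = [[1.000, 5.000], [36.000, 45.000]] (det J = -135.000).
Solving J·Δ = −F gives Δ = (-0.704, -0.659).
Then the next iterate is (x, y)₁ = (2.296, 0.341).
Round to (2.296, 0.341) and repeat: F = (1.33350, 15.25972), J = [[0.341, 1.660], [12.42136, 26.35808]].
Δ = (0.844, -0.977), so (x, y)₂ = (3.140, -0.636).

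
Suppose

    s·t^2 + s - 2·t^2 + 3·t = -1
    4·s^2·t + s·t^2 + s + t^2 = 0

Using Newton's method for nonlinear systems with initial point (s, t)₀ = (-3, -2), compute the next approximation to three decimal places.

At (-3, -2): F = (-28.000, -83.000).
Jacobian J = [[t^2 + 1, 2·s·t - 4·t + 3], [8·s·t + t^2 + 1, 4·s^2 + 2·s·t + 2·t]].
At the point, J = [[5.000, 23.000], [53.000, 44.000]] (det J = -999.000).
Solving J·Δ = −F gives Δ = (0.678, 1.070).
Then the next iterate is (s, t)₁ = (-2.322, -0.930).

(-2.322, -0.930)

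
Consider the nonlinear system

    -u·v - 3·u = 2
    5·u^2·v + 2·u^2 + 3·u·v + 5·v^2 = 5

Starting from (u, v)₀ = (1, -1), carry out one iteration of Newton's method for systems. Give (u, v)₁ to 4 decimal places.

At (1, -1): F = (-4.0000, -6.0000).
Jacobian J = [[-v - 3, -u], [10·u·v + 4·u + 3·v, 5·u^2 + 3·u + 10·v]].
At the point, J = [[-2.0000, -1.0000], [-9.0000, -2.0000]] (det J = -5.0000).
Solving J·Δ = −F gives Δ = (0.4000, -4.8000).
Then the next iterate is (u, v)₁ = (1.4000, -5.8000).

(1.4000, -5.8000)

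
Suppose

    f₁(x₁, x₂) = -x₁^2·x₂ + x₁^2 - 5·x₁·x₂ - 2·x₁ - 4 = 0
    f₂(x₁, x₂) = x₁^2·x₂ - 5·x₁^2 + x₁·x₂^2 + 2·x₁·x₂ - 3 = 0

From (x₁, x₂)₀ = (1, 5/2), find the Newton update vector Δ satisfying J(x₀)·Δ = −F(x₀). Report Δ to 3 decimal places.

(-1.224, 0.238)

At (1, 5/2): F = (-20.000, 5.750).
Jacobian J = [[-2·x₁·x₂ + 2·x₁ - 5·x₂ - 2, -x₁^2 - 5·x₁], [2·x₁·x₂ - 10·x₁ + x₂^2 + 2·x₂, x₁^2 + 2·x₁·x₂ + 2·x₁]].
At the point, J = [[-17.500, -6.000], [6.250, 8.000]] (det J = -102.500).
Solving J·Δ = −F gives Δ = (-1.224, 0.238).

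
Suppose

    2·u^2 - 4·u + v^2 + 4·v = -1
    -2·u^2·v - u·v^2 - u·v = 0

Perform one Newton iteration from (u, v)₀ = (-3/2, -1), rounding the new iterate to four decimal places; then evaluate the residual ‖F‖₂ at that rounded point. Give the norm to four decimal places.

1.7309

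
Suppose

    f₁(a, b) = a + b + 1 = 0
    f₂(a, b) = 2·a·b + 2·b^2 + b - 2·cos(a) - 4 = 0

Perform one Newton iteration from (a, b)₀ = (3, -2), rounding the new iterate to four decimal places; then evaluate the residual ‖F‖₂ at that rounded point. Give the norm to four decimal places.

At (3, -2): F = (2.0000, -8.020015).
Jacobian J = [[1, 1], [2·b + 2·sin(a), 2·a + 4·b + 1]].
At the point, J = [[1.0000, 1.0000], [-3.717760, -1.0000]] (det J = 2.717760).
Solving J·Δ = −F gives Δ = (-2.2151, 0.2151).
Then the next iterate is (a, b)₁ = (0.7849, -1.7849).
Re-evaluating at (0.7849, -1.7849): F = (0.0000, -3.630018), so ‖F‖₂ = 3.6300.

3.6300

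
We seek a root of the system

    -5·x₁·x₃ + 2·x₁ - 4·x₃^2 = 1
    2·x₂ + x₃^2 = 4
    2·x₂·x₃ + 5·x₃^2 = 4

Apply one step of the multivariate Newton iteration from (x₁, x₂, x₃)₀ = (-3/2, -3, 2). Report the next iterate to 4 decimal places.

At (-3/2, -3, 2): F = (-5.0000, -6.0000, 4.0000).
Jacobian J = [[-5·x₃ + 2, 0, -5·x₁ - 8·x₃], [0, 2, 2·x₃], [0, 2·x₃, 2·x₂ + 10·x₃]].
At the point, J = [[-8.0000, 0.0000, -8.5000], [0.0000, 2.0000, 4.0000], [0.0000, 4.0000, 14.0000]] (det J = -96.0000).
Solving J·Δ = −F gives Δ = (2.2083, 8.3333, -2.6667).
Then the next iterate is (x₁, x₂, x₃)₁ = (0.7083, 5.3333, -0.6667).

(0.7083, 5.3333, -0.6667)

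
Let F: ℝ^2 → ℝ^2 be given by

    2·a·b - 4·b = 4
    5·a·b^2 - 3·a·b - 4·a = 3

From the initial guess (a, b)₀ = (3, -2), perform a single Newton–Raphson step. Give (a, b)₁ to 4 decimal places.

(1.1638, -1.6724)

At (3, -2): F = (-8.0000, 63.0000).
Jacobian J = [[2·b, 2·a - 4], [5·b^2 - 3·b - 4, 10·a·b - 3·a]].
At the point, J = [[-4.0000, 2.0000], [22.0000, -69.0000]] (det J = 232.0000).
Solving J·Δ = −F gives Δ = (-1.8362, 0.3276).
Then the next iterate is (a, b)₁ = (1.1638, -1.6724).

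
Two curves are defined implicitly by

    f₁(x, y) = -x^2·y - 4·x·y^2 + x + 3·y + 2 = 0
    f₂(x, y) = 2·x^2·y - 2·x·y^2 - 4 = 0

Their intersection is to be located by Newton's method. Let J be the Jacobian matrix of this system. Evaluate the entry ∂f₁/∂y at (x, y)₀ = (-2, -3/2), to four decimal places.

-25.0000

∂f₁/∂y = -x^2 - 8·x·y + 3.
At (-2, -3/2) this is -25.0000.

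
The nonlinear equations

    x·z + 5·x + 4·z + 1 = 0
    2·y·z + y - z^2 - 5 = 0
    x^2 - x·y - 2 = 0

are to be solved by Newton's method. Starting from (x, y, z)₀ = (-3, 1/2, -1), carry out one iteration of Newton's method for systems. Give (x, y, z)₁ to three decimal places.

(-0.082, 3.988, 2.329)

At (-3, 1/2, -1): F = (-15.000, -6.500, 8.500).
Jacobian J = [[z + 5, 0, x + 4], [0, 2·z + 1, 2·y - 2·z], [2·x - y, -x, 0]].
At the point, J = [[4.000, 0.000, 1.000], [0.000, -1.000, 3.000], [-6.500, 3.000, 0.000]] (det J = -42.500).
Solving J·Δ = −F gives Δ = (2.918, 3.488, 3.329).
Then the next iterate is (x, y, z)₁ = (-0.082, 3.988, 2.329).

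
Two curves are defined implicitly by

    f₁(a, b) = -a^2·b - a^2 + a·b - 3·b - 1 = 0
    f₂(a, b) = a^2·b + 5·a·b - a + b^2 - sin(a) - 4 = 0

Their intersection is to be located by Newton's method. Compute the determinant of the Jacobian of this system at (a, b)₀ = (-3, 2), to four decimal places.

J = [[-2·a·b - 2·a + b, -a^2 + a - 3], [2·a·b + 5·b - cos(a) - 1, a^2 + 5·a + 2·b]].
At the point, J = [[20.0000, -15.0000], [-2.010008, -2.0000]].
det J = -70.1501.

-70.1501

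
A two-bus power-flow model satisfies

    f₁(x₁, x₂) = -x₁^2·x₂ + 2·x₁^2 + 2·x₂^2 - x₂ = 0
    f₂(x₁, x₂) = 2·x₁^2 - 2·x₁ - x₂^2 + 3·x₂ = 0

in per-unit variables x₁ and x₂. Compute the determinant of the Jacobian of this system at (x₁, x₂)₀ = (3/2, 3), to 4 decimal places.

-26.0000

J = [[-2·x₁·x₂ + 4·x₁, -x₁^2 + 4·x₂ - 1], [4·x₁ - 2, -2·x₂ + 3]].
At the point, J = [[-3.0000, 8.7500], [4.0000, -3.0000]].
det J = -26.0000.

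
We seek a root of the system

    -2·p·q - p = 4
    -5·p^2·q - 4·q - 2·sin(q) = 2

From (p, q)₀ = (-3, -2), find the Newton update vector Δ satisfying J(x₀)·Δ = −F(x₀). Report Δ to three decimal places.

(-0.182, 2.258)

At (-3, -2): F = (-13.000, 97.81859).
Jacobian J = [[-2·q - 1, -2·p], [-10·p·q, -5·p^2 - 2·cos(q) - 4]].
At the point, J = [[3.000, 6.000], [-60.000, -48.16771]] (det J = 215.49688).
Solving J·Δ = −F gives Δ = (-0.182, 2.258).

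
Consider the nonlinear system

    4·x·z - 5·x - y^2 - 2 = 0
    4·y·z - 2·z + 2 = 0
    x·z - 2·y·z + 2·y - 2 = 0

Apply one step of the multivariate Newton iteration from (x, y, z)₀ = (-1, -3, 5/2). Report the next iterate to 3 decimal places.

(2.829, -7.000, -2.714)

At (-1, -3, 5/2): F = (-16.000, -33.000, 4.500).
Jacobian J = [[4·z - 5, -2·y, 4·x], [0, 4·z, 4·y - 2], [z, -2·z + 2, x - 2·y]].
At the point, J = [[5.000, 6.000, -4.000], [0.000, 10.000, -14.000], [2.500, -3.000, 5.000]] (det J = -70.000).
Solving J·Δ = −F gives Δ = (3.829, -4.000, -5.214).
Then the next iterate is (x, y, z)₁ = (2.829, -7.000, -2.714).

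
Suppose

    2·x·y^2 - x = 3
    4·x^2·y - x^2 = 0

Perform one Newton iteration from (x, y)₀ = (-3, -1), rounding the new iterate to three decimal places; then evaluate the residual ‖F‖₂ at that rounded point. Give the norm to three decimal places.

13.535

At (-3, -1): F = (-6.000, -45.000).
Jacobian J = [[2·y^2 - 1, 4·x·y], [8·x·y - 2·x, 4·x^2]].
At the point, J = [[1.000, 12.000], [30.000, 36.000]] (det J = -324.000).
Solving J·Δ = −F gives Δ = (1.000, 0.417).
Then the next iterate is (x, y)₁ = (-2.000, -0.583).
Re-evaluating at (-2.000, -0.583): F = (-2.35956, -13.328), so ‖F‖₂ = 13.535.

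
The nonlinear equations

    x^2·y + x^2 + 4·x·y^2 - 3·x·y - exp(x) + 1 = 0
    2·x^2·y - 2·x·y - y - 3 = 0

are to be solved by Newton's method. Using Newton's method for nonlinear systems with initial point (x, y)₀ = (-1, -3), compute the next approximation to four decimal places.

(-0.4502, -2.2990)

At (-1, -3): F = (-46.367879, -12.0000).
Jacobian J = [[2·x·y + 2·x + 4·y^2 - 3·y - exp(x), x^2 + 8·x·y - 3·x], [4·x·y - 2·y, 2·x^2 - 2·x - 1]].
At the point, J = [[48.632121, 28.0000], [18.0000, 3.0000]] (det J = -358.103638).
Solving J·Δ = −F gives Δ = (0.5498, 0.7010).
Then the next iterate is (x, y)₁ = (-0.4502, -2.2990).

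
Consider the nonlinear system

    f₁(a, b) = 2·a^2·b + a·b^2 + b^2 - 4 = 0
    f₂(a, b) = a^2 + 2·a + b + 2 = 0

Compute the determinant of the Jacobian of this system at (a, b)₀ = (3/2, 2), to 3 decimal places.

-56.500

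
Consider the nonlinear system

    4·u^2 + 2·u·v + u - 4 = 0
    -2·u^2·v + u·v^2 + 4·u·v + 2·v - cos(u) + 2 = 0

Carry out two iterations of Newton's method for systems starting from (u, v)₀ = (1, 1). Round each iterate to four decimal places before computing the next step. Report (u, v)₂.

At (1, 1): F = (3.0000, 6.459698).
Jacobian J = [[8·u + 2·v + 1, 2·u], [-4·u·v + v^2 + 4·v + sin(u), -2·u^2 + 2·u·v + 4·u + 2]].
At the point, J = [[11.0000, 2.0000], [1.841471, 6.0000]] (det J = 62.317058).
Solving J·Δ = −F gives Δ = (-0.0815, -1.0516).
Then the next iterate is (u, v)₁ = (0.9185, -0.0516).
Round to (0.9185, -0.0516) and repeat: F = (0.198280, 1.189718), J = [[8.2448, 1.8370], [0.780533, 3.891926]].
Δ = (0.0461, -0.3149), so (u, v)₂ = (0.9646, -0.3665).

(0.9646, -0.3665)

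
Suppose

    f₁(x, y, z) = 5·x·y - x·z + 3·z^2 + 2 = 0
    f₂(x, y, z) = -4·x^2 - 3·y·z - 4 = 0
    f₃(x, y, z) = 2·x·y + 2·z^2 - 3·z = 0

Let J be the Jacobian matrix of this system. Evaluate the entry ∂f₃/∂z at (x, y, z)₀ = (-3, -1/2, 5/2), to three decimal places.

∂f₃/∂z = 4·z - 3.
At (-3, -1/2, 5/2) this is 7.000.

7.000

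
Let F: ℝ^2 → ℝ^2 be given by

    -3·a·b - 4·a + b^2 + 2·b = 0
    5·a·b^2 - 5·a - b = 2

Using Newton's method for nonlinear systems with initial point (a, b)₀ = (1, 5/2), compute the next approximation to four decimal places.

(0.7559, 1.8607)

At (1, 5/2): F = (-0.2500, 21.7500).
Jacobian J = [[-3·b - 4, -3·a + 2·b + 2], [5·b^2 - 5, 10·a·b - 1]].
At the point, J = [[-11.5000, 4.0000], [26.2500, 24.0000]] (det J = -381.0000).
Solving J·Δ = −F gives Δ = (-0.2441, -0.6393).
Then the next iterate is (a, b)₁ = (0.7559, 1.8607).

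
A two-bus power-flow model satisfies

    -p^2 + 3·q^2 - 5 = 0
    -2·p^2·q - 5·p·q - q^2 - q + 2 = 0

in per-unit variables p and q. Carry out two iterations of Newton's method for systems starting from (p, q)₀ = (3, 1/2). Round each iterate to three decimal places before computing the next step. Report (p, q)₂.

At (3, 1/2): F = (-13.250, -15.250).
Jacobian J = [[-2·p, 6·q], [-4·p·q - 5·q, -2·p^2 - 5·p - 2·q - 1]].
At the point, J = [[-6.000, 3.000], [-8.500, -35.000]] (det J = 235.500).
Solving J·Δ = −F gives Δ = (-2.163, 0.090).
Then the next iterate is (p, q)₁ = (0.837, 0.590).
Round to (0.837, 0.590) and repeat: F = (-4.65627, -2.23392), J = [[-1.674, 3.540], [-4.92532, -7.76614]].
Δ = (-1.448, 0.631), so (p, q)₂ = (-0.611, 1.221).

(-0.611, 1.221)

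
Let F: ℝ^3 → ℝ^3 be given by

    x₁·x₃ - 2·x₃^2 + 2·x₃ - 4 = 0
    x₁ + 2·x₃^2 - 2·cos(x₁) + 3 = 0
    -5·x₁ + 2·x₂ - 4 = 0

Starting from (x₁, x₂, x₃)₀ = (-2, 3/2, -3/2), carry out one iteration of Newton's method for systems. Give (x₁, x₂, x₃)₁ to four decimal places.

(-2.9349, -5.3373, -0.3171)

At (-2, 3/2, -3/2): F = (-8.5000, 6.332294, 9.0000).
Jacobian J = [[x₃, 0, x₁ - 4·x₃ + 2], [2·sin(x₁) + 1, 0, 4·x₃], [-5, 2, 0]].
At the point, J = [[-1.5000, 0.0000, 6.0000], [-0.818595, 0.0000, -6.0000], [-5.0000, 2.0000, 0.0000]] (det J = -27.823138).
Solving J·Δ = −F gives Δ = (-0.9349, -6.8373, 1.1829).
Then the next iterate is (x₁, x₂, x₃)₁ = (-2.9349, -5.3373, -0.3171).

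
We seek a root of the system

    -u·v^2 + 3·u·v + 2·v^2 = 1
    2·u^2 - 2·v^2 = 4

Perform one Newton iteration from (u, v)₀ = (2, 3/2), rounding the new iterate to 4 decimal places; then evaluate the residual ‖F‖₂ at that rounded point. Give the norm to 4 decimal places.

At (2, 3/2): F = (8.0000, -0.5000).
Jacobian J = [[-v^2 + 3·v, -2·u·v + 3·u + 4·v], [4·u, -4·v]].
At the point, J = [[2.2500, 6.0000], [8.0000, -6.0000]] (det J = -61.5000).
Solving J·Δ = −F gives Δ = (-0.7317, -1.0589).
Then the next iterate is (u, v)₁ = (1.2683, 0.4411).
Re-evaluating at (1.2683, 0.4411): F = (0.820708, -1.171969), so ‖F‖₂ = 1.4308.

1.4308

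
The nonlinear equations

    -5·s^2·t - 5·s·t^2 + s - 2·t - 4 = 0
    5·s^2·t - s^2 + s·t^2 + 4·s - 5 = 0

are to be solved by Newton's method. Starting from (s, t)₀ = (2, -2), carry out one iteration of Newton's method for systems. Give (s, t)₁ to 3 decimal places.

(1.313, -1.310)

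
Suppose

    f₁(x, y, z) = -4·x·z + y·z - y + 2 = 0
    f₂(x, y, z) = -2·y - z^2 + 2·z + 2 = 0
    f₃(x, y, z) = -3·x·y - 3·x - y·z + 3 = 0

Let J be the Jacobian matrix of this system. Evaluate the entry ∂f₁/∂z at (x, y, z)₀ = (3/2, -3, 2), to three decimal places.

-9.000

∂f₁/∂z = -4·x + y.
At (3/2, -3, 2) this is -9.000.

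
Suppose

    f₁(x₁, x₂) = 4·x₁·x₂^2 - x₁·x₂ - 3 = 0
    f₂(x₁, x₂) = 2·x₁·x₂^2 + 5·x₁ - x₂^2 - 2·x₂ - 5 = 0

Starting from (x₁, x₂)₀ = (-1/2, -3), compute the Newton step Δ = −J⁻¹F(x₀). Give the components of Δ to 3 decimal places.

At (-1/2, -3): F = (-22.500, -19.500).
Jacobian J = [[4·x₂^2 - x₂, 8·x₁·x₂ - x₁], [2·x₂^2 + 5, 4·x₁·x₂ - 2·x₂ - 2]].
At the point, J = [[39.000, 12.500], [23.000, 10.000]] (det J = 102.500).
Solving J·Δ = −F gives Δ = (-0.183, 2.371).

(-0.183, 2.371)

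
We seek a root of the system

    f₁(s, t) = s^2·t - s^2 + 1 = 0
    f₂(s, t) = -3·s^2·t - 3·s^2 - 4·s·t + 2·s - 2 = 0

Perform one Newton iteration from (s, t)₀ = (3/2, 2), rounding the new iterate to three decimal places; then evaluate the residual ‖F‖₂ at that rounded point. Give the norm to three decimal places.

9.072

At (3/2, 2): F = (3.250, -31.250).
Jacobian J = [[2·s·t - 2·s, s^2], [-6·s·t - 6·s - 4·t + 2, -3·s^2 - 4·s]].
At the point, J = [[3.000, 2.250], [-33.000, -12.750]] (det J = 36.000).
Solving J·Δ = −F gives Δ = (-0.802, -0.375).
Then the next iterate is (s, t)₁ = (0.698, 1.625).
Re-evaluating at (0.698, 1.625): F = (1.30450, -8.97773), so ‖F‖₂ = 9.072.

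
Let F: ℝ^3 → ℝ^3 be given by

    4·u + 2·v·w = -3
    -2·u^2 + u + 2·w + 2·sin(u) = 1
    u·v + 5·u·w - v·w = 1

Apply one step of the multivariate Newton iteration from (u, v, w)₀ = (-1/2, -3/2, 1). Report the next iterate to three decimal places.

At (-1/2, -3/2, 1): F = (-2.000, -0.95885, -1.250).
Jacobian J = [[4, 2·w, 2·v], [-4·u + 2·cos(u) + 1, 0, 2], [v + 5·w, u - w, 5·u - v]].
At the point, J = [[4.000, 2.000, -3.000], [4.75517, 0.000, 2.000], [3.500, -1.500, -1.000]] (det J = 56.90857).
Solving J·Δ = −F gives Δ = (0.303, 0.034, -0.241).
Then the next iterate is (u, v, w)₁ = (-0.197, -1.466, 0.759).

(-0.197, -1.466, 0.759)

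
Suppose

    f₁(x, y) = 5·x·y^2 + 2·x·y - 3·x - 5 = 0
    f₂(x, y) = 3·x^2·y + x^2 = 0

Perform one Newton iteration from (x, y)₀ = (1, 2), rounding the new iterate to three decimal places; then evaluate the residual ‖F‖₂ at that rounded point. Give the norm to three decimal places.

3.806

At (1, 2): F = (16.000, 7.000).
Jacobian J = [[5·y^2 + 2·y - 3, 10·x·y + 2·x], [6·x·y + 2·x, 3·x^2]].
At the point, J = [[21.000, 22.000], [14.000, 3.000]] (det J = -245.000).
Solving J·Δ = −F gives Δ = (-0.433, -0.314).
Then the next iterate is (x, y)₁ = (0.567, 1.686).
Re-evaluating at (0.567, 1.686): F = (3.26968, 1.94758), so ‖F‖₂ = 3.806.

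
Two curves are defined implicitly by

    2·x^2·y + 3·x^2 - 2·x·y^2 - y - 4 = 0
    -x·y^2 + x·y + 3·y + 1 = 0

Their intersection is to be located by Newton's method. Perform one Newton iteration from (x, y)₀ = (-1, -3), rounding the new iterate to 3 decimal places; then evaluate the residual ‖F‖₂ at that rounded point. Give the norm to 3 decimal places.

3.159

At (-1, -3): F = (14.000, 4.000).
Jacobian J = [[4·x·y + 6·x - 2·y^2, 2·x^2 - 4·x·y - 1], [-y^2 + y, -2·x·y + x + 3]].
At the point, J = [[-12.000, -11.000], [-12.000, -4.000]] (det J = -84.000).
Solving J·Δ = −F gives Δ = (-0.143, 1.429).
Then the next iterate is (x, y)₁ = (-1.143, -1.571).
Re-evaluating at (-1.143, -1.571): F = (3.02743, 0.90362), so ‖F‖₂ = 3.159.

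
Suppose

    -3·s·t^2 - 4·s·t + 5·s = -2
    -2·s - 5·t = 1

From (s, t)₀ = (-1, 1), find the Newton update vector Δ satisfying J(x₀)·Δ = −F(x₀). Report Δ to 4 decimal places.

At (-1, 1): F = (4.0000, -4.0000).
Jacobian J = [[-3·t^2 - 4·t + 5, -6·s·t - 4·s], [-2, -5]].
At the point, J = [[-2.0000, 10.0000], [-2.0000, -5.0000]] (det J = 30.0000).
Solving J·Δ = −F gives Δ = (-0.6667, -0.5333).

(-0.6667, -0.5333)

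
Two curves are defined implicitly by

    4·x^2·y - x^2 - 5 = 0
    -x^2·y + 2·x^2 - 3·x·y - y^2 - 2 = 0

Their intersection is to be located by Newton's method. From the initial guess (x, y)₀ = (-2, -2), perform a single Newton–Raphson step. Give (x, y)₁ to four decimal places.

(-1.4309, -0.7181)

At (-2, -2): F = (-41.0000, -2.0000).
Jacobian J = [[8·x·y - 2·x, 4·x^2], [-2·x·y + 4·x - 3·y, -x^2 - 3·x - 2·y]].
At the point, J = [[36.0000, 16.0000], [-10.0000, 6.0000]] (det J = 376.0000).
Solving J·Δ = −F gives Δ = (0.5691, 1.2819).
Then the next iterate is (x, y)₁ = (-1.4309, -0.7181).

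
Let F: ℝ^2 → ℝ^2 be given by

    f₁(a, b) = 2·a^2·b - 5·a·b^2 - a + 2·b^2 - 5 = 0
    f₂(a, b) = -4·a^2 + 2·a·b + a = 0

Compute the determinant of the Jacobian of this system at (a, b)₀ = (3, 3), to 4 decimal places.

-1080.0000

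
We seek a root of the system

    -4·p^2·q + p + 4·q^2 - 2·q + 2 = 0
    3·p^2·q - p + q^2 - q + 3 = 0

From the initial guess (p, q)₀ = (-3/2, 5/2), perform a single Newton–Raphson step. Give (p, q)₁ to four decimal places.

(-1.0454, 1.1565)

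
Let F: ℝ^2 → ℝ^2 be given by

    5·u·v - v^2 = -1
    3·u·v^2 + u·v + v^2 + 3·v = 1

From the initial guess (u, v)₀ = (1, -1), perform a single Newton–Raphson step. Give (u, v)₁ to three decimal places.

(-3.500, -3.500)

At (1, -1): F = (-5.000, -1.000).
Jacobian J = [[5·v, 5·u - 2·v], [3·v^2 + v, 6·u·v + u + 2·v + 3]].
At the point, J = [[-5.000, 7.000], [2.000, -4.000]] (det J = 6.000).
Solving J·Δ = −F gives Δ = (-4.500, -2.500).
Then the next iterate is (u, v)₁ = (-3.500, -3.500).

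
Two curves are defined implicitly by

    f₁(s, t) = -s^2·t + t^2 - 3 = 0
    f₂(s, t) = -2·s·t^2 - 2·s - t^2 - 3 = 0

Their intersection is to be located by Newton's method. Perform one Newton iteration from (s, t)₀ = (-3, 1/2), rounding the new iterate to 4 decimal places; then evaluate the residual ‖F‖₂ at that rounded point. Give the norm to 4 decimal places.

7.1873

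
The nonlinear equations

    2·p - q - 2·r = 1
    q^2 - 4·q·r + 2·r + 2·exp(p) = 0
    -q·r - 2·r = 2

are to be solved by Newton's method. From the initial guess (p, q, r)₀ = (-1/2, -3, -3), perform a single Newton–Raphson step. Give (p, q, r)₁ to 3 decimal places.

At (-1/2, -3, -3): F = (7.000, -31.78694, -5.000).
Jacobian J = [[2, -1, -2], [2·exp(p), 2·q - 4·r, -4·q + 2], [0, -r, -q - 2]].
At the point, J = [[2.000, -1.000, -2.000], [1.21306, 6.000, 14.000], [0.000, 3.000, 1.000]] (det J = -78.06531).
Solving J·Δ = −F gives Δ = (-1.064, 1.026, 1.923).
Then the next iterate is (p, q, r)₁ = (-1.564, -1.974, -1.077).

(-1.564, -1.974, -1.077)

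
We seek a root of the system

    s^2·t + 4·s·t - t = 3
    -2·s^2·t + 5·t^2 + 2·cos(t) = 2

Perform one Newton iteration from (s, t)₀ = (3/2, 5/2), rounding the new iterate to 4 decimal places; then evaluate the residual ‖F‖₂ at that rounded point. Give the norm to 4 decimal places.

5.3588

At (3/2, 5/2): F = (15.1250, 16.397713).
Jacobian J = [[2·s·t + 4·t, s^2 + 4·s - 1], [-4·s·t, -2·s^2 + 10·t - 2·sin(t)]].
At the point, J = [[17.5000, 7.2500], [-15.0000, 19.303056]] (det J = 446.553475).
Solving J·Δ = −F gives Δ = (-0.3876, -1.1507).
Then the next iterate is (s, t)₁ = (1.1124, 1.3493).
Re-evaluating at (1.1124, 1.3493): F = (3.324215, 4.203093), so ‖F‖₂ = 5.3588.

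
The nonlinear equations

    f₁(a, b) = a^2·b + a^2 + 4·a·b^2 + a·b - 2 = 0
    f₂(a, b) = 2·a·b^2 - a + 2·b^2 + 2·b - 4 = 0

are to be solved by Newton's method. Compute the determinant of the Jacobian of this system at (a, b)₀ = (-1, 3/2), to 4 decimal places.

53.0000

J = [[2·a·b + 2·a + 4·b^2 + b, a^2 + 8·a·b + a], [2·b^2 - 1, 4·a·b + 4·b + 2]].
At the point, J = [[5.5000, -12.0000], [3.5000, 2.0000]].
det J = 53.0000.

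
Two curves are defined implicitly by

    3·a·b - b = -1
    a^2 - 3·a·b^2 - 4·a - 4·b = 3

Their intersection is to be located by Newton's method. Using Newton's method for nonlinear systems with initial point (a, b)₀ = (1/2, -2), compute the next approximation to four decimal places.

(0.8056, 1.6667)

At (1/2, -2): F = (0.0000, -2.7500).
Jacobian J = [[3·b, 3·a - 1], [2·a - 3·b^2 - 4, -6·a·b - 4]].
At the point, J = [[-6.0000, 0.5000], [-15.0000, 2.0000]] (det J = -4.5000).
Solving J·Δ = −F gives Δ = (0.3056, 3.6667).
Then the next iterate is (a, b)₁ = (0.8056, 1.6667).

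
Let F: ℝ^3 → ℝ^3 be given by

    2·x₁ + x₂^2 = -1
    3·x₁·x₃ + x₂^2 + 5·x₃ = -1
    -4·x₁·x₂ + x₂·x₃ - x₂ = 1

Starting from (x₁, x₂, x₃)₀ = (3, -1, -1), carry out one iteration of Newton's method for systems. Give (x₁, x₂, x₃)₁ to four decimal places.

(-1.2897, -1.2897, -1.1034)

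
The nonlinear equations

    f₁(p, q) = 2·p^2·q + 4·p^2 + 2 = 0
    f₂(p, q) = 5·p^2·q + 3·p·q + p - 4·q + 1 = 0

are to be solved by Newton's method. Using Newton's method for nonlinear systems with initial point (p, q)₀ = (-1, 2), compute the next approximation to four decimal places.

At (-1, 2): F = (10.0000, -4.0000).
Jacobian J = [[4·p·q + 8·p, 2·p^2], [10·p·q + 3·q + 1, 5·p^2 + 3·p - 4]].
At the point, J = [[-16.0000, 2.0000], [-13.0000, -2.0000]] (det J = 58.0000).
Solving J·Δ = −F gives Δ = (0.2069, -3.3448).
Then the next iterate is (p, q)₁ = (-0.7931, -1.3448).

(-0.7931, -1.3448)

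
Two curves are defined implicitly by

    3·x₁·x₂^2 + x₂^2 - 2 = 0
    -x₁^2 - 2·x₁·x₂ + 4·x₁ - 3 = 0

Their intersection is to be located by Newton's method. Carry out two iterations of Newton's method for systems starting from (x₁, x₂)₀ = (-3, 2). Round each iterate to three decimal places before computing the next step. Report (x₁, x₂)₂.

(0.396, 2.815)

At (-3, 2): F = (-34.000, -12.000).
Jacobian J = [[3·x₂^2, 6·x₁·x₂ + 2·x₂], [-2·x₁ - 2·x₂ + 4, -2·x₁]].
At the point, J = [[12.000, -32.000], [6.000, 6.000]] (det J = 264.000).
Solving J·Δ = −F gives Δ = (2.227, -0.227).
Then the next iterate is (x₁, x₂)₁ = (-0.773, 1.773).
Round to (-0.773, 1.773) and repeat: F = (-6.14631, -3.94847), J = [[9.43059, -4.67717], [2.000, 1.546]].
Δ = (1.169, 1.042), so (x₁, x₂)₂ = (0.396, 2.815).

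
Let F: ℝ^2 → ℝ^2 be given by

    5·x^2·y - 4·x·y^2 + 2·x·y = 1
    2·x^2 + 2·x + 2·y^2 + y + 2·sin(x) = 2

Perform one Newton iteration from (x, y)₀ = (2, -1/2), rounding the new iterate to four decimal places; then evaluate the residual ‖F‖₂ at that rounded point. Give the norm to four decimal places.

At (2, -1/2): F = (-15.0000, 11.818595).
Jacobian J = [[10·x·y - 4·y^2 + 2·y, 5·x^2 - 8·x·y + 2·x], [4·x + 2·cos(x) + 2, 4·y + 1]].
At the point, J = [[-12.0000, 32.0000], [9.167706, -1.0000]] (det J = -281.366602).
Solving J·Δ = −F gives Δ = (-1.2908, -0.0153).
Then the next iterate is (x, y)₁ = (0.7092, -0.5153).
Re-evaluating at (0.7092, -0.5153): F = (-3.780057, 1.742551), so ‖F‖₂ = 4.1624.

4.1624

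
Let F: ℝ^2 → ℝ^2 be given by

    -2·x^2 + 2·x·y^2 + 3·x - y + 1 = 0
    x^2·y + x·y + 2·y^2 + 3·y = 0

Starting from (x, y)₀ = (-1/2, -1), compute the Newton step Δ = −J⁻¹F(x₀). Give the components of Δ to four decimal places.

At (-1/2, -1): F = (-1.0000, -0.7500).
Jacobian J = [[-4·x + 2·y^2 + 3, 4·x·y - 1], [2·x·y + y, x^2 + x + 4·y + 3]].
At the point, J = [[7.0000, 1.0000], [0.0000, -1.2500]] (det J = -8.7500).
Solving J·Δ = −F gives Δ = (0.2286, -0.6000).

(0.2286, -0.6000)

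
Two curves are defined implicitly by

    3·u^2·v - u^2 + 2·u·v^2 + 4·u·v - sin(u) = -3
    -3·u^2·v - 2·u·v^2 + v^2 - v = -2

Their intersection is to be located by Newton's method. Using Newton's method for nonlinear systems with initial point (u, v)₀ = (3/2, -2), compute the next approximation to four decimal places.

At (3/2, -2): F = (-13.747495, 9.5000).
Jacobian J = [[6·u·v - 2·u + 2·v^2 + 4·v - cos(u), 3·u^2 + 4·u·v + 4·u], [-6·u·v - 2·v^2, -3·u^2 - 4·u·v + 2·v - 1]].
At the point, J = [[-21.070737, 0.7500], [10.0000, 0.2500]] (det J = -12.767684).
Solving J·Δ = −F gives Δ = (-0.8272, -4.9106).
Then the next iterate is (u, v)₁ = (0.6728, -6.9106).

(0.6728, -6.9106)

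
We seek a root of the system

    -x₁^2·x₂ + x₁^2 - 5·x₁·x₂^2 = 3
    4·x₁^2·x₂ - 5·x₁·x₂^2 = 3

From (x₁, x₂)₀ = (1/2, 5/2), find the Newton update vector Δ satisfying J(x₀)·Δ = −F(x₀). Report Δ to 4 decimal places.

At (1/2, 5/2): F = (-19.0000, -16.1250).
Jacobian J = [[-2·x₁·x₂ + 2·x₁ - 5·x₂^2, -x₁^2 - 10·x₁·x₂], [8·x₁·x₂ - 5·x₂^2, 4·x₁^2 - 10·x₁·x₂]].
At the point, J = [[-32.7500, -12.7500], [-21.2500, -11.5000]] (det J = 105.6875).
Solving J·Δ = −F gives Δ = (-0.1221, -1.1765).

(-0.1221, -1.1765)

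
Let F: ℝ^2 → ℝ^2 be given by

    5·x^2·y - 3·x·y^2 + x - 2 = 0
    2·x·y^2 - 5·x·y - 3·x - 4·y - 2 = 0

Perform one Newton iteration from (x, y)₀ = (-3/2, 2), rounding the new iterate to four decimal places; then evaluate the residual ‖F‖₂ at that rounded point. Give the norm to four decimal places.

At (-3/2, 2): F = (37.0000, -2.5000).
Jacobian J = [[10·x·y - 3·y^2 + 1, 5·x^2 - 6·x·y], [2·y^2 - 5·y - 3, 4·x·y - 5·x - 4]].
At the point, J = [[-41.0000, 29.2500], [-5.0000, -8.5000]] (det J = 494.7500).
Solving J·Δ = −F gives Δ = (0.4879, -0.5811).
Then the next iterate is (x, y)₁ = (-1.0121, 1.4189).
Re-evaluating at (-1.0121, 1.4189): F = (10.368039, -1.534232), so ‖F‖₂ = 10.4809.

10.4809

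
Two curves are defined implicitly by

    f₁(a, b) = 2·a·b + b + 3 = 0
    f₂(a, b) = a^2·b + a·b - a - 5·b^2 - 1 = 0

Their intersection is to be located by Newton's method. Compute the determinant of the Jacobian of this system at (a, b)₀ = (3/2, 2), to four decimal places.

-93.0000

J = [[2·b, 2·a + 1], [2·a·b + b - 1, a^2 + a - 10·b]].
At the point, J = [[4.0000, 4.0000], [7.0000, -16.2500]].
det J = -93.0000.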